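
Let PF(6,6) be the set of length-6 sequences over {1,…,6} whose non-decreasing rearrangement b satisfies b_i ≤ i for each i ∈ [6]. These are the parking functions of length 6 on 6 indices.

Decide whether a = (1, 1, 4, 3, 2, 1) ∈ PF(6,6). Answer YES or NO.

Rearranged: b = (1, 1, 1, 2, 3, 4).
  b_1=1 ≤ 1
  b_2=1 ≤ 2
  b_3=1 ≤ 3
  b_4=2 ≤ 4
  b_5=3 ≤ 5
  b_6=4 ≤ 6
All bounds hold ⇒ YES

YES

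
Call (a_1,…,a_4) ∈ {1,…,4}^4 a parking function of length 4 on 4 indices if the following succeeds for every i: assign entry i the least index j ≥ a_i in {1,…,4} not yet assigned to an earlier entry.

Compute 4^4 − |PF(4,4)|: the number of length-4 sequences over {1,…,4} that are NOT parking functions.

|PF| = (5−4)·5^(4−1) = 1 · 125 = 125 (Konheim–Weiss)
E.g. (3,2,4,3) → sorted (2,3,3,4): b_1=2>1, not a PF.
Total 256; non-PF = 256−125 = 131

131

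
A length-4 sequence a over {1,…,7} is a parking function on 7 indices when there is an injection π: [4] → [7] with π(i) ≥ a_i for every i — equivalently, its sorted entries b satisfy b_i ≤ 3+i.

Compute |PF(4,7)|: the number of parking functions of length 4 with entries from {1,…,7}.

|PF| = (8−4)·8^(4−1) = 4 · 512 = 2048 (Pollak)
Example (7,2,6,5) → sorted (2,5,6,7): b_i ≤ 3+i ∀i, a PF.

2048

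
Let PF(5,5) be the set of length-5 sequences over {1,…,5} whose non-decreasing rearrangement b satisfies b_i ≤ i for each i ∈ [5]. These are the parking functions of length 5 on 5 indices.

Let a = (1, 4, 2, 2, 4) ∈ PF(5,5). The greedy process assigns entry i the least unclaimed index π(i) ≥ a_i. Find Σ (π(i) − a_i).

Σπ = 5·6/2 = 15 (π permutes [5]); Σa = 1+4+2+2+4 = 13; disp = 15−13 = 2.

2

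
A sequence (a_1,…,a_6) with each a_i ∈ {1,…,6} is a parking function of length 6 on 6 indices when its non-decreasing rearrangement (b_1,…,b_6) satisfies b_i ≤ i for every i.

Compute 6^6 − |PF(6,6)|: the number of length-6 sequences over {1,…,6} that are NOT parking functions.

29849

#PF = (7−6)·7^(6−1) = 1·16807 = 16807
One tuple (6,2,4,5,3,5) → sorted (2,3,4,5,5,6): b_1=2>1, not a PF.
6^6 − 16807 = 46656 − 16807 = 29849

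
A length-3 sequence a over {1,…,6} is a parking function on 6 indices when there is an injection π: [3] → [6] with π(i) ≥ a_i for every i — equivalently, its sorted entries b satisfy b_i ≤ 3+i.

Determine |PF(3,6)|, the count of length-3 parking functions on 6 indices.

#PF = 4·7^2 = 4·49 = 196 (Pollak)
One tuple (3,3,1) → sorted (1,3,3): b_i ≤ 3+i ∀i, a PF.

196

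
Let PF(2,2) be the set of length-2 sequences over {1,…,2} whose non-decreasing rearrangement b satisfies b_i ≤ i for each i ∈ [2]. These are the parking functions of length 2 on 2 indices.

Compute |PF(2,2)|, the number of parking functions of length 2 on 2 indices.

3

Count = (2+1−2)·(2+1)^{2−1} = 1·3 = 3 (Pollak)
One tuple (1,2) → sorted (1,2): b_i ≤ i ∀i, a PF.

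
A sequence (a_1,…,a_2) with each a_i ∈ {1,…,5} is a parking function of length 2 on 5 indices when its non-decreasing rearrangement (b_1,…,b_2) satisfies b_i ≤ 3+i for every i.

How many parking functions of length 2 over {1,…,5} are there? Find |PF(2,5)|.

|PF| = (5+1−2)·(5+1)^{2−1} = 4×6 = 24 (Konheim–Weiss)
Example (2,4) → sorted (2,4): b_i ≤ 3+i ∀i, a PF.

24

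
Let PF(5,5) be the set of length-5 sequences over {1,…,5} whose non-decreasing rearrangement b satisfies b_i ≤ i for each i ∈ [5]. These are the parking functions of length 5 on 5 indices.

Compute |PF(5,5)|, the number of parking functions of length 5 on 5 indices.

1296

|PF| = 1·6^4 = 1×1296 = 1296 [KW]
Example (1,1,5,3,3) → sorted (1,1,3,3,5): b_i ≤ i ∀i, a PF.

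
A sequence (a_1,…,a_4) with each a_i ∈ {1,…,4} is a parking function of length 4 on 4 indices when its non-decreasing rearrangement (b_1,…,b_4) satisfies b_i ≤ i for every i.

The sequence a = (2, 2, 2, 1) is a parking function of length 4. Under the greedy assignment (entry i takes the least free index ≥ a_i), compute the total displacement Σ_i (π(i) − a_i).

Σπ = 10 ({1..4} each once); Σa = 2+2+2+1 = 7; disp = 10−7 = 3.

3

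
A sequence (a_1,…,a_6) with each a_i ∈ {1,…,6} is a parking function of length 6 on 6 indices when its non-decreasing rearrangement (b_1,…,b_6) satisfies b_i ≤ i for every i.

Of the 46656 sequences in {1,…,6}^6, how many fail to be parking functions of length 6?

29849

|PF(6,6)| = (7−6)·7^(6−1) = 1·16807 = 16807 (Konheim–Weiss)
E.g. (5,4,2,2,6,5) → sorted (2,2,4,5,5,6): b_1=2>1, not a PF.
6^6 − 16807 = 46656 − 16807 = 29849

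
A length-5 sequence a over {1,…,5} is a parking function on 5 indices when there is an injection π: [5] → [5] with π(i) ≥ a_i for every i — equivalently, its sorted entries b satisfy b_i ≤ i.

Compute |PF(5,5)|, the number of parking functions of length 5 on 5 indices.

|PF(5,5)| = (6−5)·6^(5−1) = 1×1296 = 1296
Check (3,1,1,1,5) → sorted (1,1,1,3,5): b_i ≤ i ∀i, a PF.

1296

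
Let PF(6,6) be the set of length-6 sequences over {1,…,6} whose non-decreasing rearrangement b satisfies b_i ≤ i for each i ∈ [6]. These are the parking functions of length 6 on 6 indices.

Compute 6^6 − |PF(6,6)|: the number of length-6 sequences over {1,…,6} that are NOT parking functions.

29849

Count = 1·7^5 = 1 · 16807 = 16807 (Konheim–Weiss)
Example (6,5,2,6,5,6) → sorted (2,5,5,6,6,6): b_1=2>1, not a PF.
6^6 − 16807 = 46656 − 16807 = 29849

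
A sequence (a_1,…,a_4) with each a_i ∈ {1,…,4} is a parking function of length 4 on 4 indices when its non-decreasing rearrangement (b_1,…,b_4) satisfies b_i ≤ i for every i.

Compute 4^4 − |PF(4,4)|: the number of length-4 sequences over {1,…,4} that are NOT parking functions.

#PF = 1·5^3 = 1·125 = 125 (Konheim–Weiss)
Check (3,2,3,2) → sorted (2,2,3,3): b_1=2>1, not a PF.
Total 256; non-PF = 256−125 = 131

131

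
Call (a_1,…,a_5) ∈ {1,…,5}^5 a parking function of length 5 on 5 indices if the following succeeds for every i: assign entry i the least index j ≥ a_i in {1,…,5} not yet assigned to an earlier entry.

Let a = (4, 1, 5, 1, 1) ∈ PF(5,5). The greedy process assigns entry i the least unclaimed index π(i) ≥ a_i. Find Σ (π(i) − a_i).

3

Σπ = 5·6/2 = 15 (π permutes [5]); Σa = 4+1+5+1+1 = 12; disp = 15−12 = 3.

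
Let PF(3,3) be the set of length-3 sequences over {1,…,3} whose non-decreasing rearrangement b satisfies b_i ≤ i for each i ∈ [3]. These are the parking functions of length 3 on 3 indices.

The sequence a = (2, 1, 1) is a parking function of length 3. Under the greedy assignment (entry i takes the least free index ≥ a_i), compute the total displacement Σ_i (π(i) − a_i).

Σπ = 6 ({1..3} each once); Σa = 2+1+1 = 4; disp = 6−4 = 2.

2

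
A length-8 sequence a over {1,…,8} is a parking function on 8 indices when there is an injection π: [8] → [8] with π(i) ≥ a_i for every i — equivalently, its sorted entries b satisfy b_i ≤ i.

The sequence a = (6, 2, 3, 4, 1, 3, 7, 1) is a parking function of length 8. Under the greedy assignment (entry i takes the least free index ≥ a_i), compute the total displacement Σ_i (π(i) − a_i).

9

Σπ(i) = 1+…+8 = 36; Σa = 6+2+3+4+1+3+7+1 = 27; disp = 36−27 = 9.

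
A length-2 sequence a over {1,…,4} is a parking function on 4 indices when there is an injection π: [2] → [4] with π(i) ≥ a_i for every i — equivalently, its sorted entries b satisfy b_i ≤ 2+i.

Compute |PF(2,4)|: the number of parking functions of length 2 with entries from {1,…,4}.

15

|PF(2,4)| = (4−2+1)·(4+1)^(2−1) = 3×5 = 15 (Konheim–Weiss)
Example (2,4) → sorted (2,4): b_i ≤ 2+i ∀i, a PF.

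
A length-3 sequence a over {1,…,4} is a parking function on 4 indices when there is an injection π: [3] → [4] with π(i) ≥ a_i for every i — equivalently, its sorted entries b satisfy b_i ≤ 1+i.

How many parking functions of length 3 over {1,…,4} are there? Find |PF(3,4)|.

50

|PF| = (5−3)·5^(3−1) = 2·25 = 50 (Pollak)
One tuple (3,1,2) → sorted (1,2,3): b_i ≤ 1+i ∀i, a PF.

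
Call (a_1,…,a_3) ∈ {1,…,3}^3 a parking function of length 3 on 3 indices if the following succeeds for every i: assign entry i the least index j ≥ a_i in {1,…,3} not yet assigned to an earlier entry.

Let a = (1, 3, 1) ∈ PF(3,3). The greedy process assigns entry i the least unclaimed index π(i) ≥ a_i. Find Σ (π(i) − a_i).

1

Σπ(i) = 1+…+3 = 6; Σa = 1+3+1 = 5; disp = 6−5 = 1.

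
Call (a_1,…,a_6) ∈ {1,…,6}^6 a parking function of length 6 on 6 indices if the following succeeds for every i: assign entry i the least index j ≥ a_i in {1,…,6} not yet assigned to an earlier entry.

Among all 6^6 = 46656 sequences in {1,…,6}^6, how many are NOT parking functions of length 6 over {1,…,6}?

Count = 1·7^5 = 1 · 16807 = 16807 [KW]
E.g. (4,4,2,6,6,5) → sorted (2,4,4,5,6,6): b_1=2>1, not a PF.
So 46656 − 16807 = 29849 fail.

29849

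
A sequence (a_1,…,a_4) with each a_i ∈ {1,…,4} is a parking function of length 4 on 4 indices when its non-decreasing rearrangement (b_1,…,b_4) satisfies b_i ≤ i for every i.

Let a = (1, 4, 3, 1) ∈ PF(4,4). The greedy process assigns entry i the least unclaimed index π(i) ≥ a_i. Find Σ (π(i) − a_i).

Σπ = 10 ({1..4} each once); Σa = 1+4+3+1 = 9; disp = 10−9 = 1.

1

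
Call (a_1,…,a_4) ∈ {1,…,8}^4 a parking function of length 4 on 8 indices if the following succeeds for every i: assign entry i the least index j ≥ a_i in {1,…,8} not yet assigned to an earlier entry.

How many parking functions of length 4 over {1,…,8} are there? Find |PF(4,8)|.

#PF = (9−4)·9^(4−1) = 5·729 = 3645 (Konheim–Weiss)
E.g. (6,5,3,8) → sorted (3,5,6,8): b_i ≤ 4+i ∀i, a PF.

3645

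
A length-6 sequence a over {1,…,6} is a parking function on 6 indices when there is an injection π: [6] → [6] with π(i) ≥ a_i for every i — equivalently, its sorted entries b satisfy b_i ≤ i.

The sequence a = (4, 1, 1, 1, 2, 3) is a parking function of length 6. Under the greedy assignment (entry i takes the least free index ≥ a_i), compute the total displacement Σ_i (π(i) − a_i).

9

Σπ = 6·7/2 = 21 (π permutes [6]); Σa = 4+1+1+1+2+3 = 12; disp = 21−12 = 9.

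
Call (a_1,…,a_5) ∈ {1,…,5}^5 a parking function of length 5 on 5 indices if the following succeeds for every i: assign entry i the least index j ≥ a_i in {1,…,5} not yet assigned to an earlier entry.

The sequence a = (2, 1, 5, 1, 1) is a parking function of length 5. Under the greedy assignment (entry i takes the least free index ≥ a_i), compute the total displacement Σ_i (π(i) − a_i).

Σπ = 5·6/2 = 15 (π permutes [5]); Σa = 2+1+5+1+1 = 10; disp = 15−10 = 5.

5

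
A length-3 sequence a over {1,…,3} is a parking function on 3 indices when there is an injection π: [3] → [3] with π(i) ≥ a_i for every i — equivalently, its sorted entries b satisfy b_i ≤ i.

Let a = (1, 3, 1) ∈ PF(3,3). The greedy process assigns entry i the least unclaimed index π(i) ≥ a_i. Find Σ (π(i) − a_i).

Σπ = 3·4/2 = 6 (π permutes [3]); Σa = 1+3+1 = 5; disp = 6−5 = 1.

1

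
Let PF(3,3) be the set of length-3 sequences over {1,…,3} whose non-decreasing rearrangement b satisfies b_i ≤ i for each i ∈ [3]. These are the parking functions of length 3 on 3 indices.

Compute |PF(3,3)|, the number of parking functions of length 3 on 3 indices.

16

|PF(3,3)| = (3−3+1)·(3+1)^(3−1) = 1 · 16 = 16 (Pollak)
One tuple (1,1,2) → sorted (1,1,2): b_i ≤ i ∀i, a PF.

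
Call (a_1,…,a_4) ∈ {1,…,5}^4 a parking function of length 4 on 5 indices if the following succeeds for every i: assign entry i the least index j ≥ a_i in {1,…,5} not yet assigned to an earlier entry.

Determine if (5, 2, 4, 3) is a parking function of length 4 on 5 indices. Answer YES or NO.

YES

Sorted: b = (2, 3, 4, 5).
  b_1=2 ≤ 2
  b_2=3 ≤ 3
  b_3=4 ≤ 4
  b_4=5 ≤ 5
All bounds hold ⇒ YES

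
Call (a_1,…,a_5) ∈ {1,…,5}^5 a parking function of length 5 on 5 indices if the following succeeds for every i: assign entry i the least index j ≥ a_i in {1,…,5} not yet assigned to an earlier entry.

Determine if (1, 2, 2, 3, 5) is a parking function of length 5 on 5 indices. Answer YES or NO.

Order a: b = (1, 2, 2, 3, 5).
  b_1=1 ≤ 1
  b_2=2 ≤ 2
  b_3=2 ≤ 3
  b_4=3 ≤ 4
  b_5=5 ≤ 5
All bounds hold ⇒ YES

YES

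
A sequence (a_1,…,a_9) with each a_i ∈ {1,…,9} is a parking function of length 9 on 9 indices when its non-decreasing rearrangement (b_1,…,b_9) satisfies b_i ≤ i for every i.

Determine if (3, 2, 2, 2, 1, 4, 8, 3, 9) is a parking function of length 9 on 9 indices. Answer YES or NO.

Order a: b = (1, 2, 2, 2, 3, 3, 4, 8, 9).
  b_1=1 ≤ 1
  b_2=2 ≤ 2
  b_3=2 ≤ 3
  b_4=2 ≤ 4
  b_5=3 ≤ 5
  b_6=3 ≤ 6
  b_7=4 ≤ 7
  b_8=8 ≤ 8
  b_9=9 ≤ 9
All bounds hold ⇒ YES

YES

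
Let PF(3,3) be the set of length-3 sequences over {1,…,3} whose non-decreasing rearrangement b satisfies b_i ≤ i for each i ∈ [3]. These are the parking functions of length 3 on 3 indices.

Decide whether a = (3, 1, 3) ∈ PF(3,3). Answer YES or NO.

Order a: b = (1, 3, 3).
  b_1=1 ≤ 1
  b_2=3 > 2
  fails at i=2 ⇒ NO

NO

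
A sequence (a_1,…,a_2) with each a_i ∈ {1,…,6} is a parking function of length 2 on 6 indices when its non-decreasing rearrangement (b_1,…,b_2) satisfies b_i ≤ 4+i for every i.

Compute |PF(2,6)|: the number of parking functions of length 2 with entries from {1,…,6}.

Count = (6+1−2)·(6+1)^{2−1} = 5·7 = 35
E.g. (4,2) → sorted (2,4): b_i ≤ 4+i ∀i, a PF.

35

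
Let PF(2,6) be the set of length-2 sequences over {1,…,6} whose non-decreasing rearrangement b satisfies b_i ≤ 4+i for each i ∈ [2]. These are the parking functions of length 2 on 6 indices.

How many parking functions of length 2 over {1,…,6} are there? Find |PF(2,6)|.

#PF = 5·7^1 = 5×7 = 35 (Konheim–Weiss)
Check (3,1) → sorted (1,3): b_i ≤ 4+i ∀i, a PF.

35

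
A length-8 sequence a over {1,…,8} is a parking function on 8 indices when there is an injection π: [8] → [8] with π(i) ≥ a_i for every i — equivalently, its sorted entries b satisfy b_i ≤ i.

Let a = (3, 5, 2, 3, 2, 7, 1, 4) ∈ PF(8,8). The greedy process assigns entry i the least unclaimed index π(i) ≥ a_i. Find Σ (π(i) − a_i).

Σπ = 8·9/2 = 36 (π permutes [8]); Σa = 3+5+2+3+2+7+1+4 = 27; disp = 36−27 = 9.

9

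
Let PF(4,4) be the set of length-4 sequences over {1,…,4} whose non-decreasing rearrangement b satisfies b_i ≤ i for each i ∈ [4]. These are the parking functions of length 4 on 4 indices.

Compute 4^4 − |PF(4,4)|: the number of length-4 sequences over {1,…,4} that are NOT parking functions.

131

Count = (4−4+1)·(4+1)^(4−1) = 1×125 = 125 (Konheim–Weiss)
E.g. (3,2,3,4) → sorted (2,3,3,4): b_1=2>1, not a PF.
4^4 − 125 = 256 − 125 = 131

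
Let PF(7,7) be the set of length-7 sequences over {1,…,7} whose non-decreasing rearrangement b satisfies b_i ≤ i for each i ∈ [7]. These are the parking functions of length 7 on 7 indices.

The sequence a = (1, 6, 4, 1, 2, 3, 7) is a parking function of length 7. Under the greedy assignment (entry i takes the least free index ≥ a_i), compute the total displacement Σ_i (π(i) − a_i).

Σπ(i) = 1+…+7 = 28; Σa = 1+6+4+1+2+3+7 = 24; disp = 28−24 = 4.

4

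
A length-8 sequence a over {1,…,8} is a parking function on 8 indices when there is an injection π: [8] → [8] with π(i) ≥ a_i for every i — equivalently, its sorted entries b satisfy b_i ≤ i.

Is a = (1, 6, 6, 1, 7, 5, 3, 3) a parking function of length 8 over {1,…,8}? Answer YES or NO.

YES

Rearranged: b = (1, 1, 3, 3, 5, 6, 6, 7).
  b_1=1 ≤ 1
  b_2=1 ≤ 2
  b_3=3 ≤ 3
  b_4=3 ≤ 4
  b_5=5 ≤ 5
  b_6=6 ≤ 6
  b_7=6 ≤ 7
  b_8=7 ≤ 8
All bounds hold ⇒ YES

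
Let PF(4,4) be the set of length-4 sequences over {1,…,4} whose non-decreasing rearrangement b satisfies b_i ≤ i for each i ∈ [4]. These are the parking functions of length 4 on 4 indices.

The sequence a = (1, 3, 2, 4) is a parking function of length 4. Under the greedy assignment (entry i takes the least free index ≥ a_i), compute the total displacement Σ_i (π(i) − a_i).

Σπ = 10 ({1..4} each once); Σa = 1+3+2+4 = 10; disp = 10−10 = 0.

0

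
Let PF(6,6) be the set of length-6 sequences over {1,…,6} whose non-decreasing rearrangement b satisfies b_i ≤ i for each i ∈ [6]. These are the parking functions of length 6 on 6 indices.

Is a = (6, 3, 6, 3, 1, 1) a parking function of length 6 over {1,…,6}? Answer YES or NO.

NO

Rearranged: b = (1, 1, 3, 3, 6, 6).
  b_1=1 ≤ 1
  b_2=1 ≤ 2
  b_3=3 ≤ 3
  b_4=3 ≤ 4
  b_5=6 > 5
  fails at i=5 ⇒ NO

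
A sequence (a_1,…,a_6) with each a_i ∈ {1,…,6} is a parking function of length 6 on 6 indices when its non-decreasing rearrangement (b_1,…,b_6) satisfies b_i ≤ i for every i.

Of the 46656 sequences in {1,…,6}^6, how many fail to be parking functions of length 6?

29849

|PF| = (6+1−6)·(6+1)^{6−1} = 1×16807 = 16807
One tuple (6,4,4,6,1,5) → sorted (1,4,4,5,6,6): b_2=4>2, not a PF.
6^6 − 16807 = 46656 − 16807 = 29849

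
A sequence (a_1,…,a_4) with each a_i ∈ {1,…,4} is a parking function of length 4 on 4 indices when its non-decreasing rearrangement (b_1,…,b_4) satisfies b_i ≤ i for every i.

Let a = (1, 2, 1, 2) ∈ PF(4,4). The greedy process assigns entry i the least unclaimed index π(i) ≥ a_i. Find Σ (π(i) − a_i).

4

Σπ = 4·5/2 = 10 (π permutes [4]); Σa = 1+2+1+2 = 6; disp = 10−6 = 4.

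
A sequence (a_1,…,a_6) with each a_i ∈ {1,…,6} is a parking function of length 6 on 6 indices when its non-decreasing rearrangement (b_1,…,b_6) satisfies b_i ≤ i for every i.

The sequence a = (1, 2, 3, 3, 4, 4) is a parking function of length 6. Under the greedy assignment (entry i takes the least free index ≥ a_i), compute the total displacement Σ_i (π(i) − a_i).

4

Σπ(i) = 1+…+6 = 21; Σa = 1+2+3+3+4+4 = 17; disp = 21−17 = 4.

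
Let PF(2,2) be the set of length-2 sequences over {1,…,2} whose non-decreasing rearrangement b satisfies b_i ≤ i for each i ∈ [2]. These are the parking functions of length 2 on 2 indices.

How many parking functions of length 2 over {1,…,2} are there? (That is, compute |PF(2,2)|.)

3

Count = 1·3^1 = 1·3 = 3 (Konheim–Weiss)
E.g. (1,1) → sorted (1,1): b_i ≤ i ∀i, a PF.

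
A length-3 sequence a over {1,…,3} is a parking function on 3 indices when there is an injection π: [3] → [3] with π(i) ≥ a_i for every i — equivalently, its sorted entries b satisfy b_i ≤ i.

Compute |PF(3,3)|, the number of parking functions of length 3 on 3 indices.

16

|PF| = 1·4^2 = 1·16 = 16
Example (2,1,1) → sorted (1,1,2): b_i ≤ i ∀i, a PF.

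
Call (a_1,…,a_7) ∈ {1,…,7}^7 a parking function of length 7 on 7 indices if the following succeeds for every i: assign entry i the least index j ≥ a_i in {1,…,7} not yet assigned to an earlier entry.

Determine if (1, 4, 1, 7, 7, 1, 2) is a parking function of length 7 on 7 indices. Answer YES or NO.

NO

Order a: b = (1, 1, 1, 2, 4, 7, 7).
  b_1=1 ≤ 1
  b_2=1 ≤ 2
  b_3=1 ≤ 3
  b_4=2 ≤ 4
  b_5=4 ≤ 5
  b_6=7 > 6
  fails at i=6 ⇒ NO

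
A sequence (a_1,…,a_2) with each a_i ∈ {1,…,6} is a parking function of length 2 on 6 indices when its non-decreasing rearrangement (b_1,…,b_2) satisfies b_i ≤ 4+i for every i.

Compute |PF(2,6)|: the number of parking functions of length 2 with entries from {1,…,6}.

|PF| = (7−2)·7^(2−1) = 5·7 = 35 [KW]
E.g. (1,3) → sorted (1,3): b_i ≤ 4+i ∀i, a PF.

35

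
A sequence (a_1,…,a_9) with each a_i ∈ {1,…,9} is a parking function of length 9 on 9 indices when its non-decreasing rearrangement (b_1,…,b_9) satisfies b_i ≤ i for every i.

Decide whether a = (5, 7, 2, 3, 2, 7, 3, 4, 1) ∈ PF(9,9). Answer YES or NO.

Rearranged: b = (1, 2, 2, 3, 3, 4, 5, 7, 7).
  b_1=1 ≤ 1
  b_2=2 ≤ 2
  b_3=2 ≤ 3
  b_4=3 ≤ 4
  b_5=3 ≤ 5
  b_6=4 ≤ 6
  b_7=5 ≤ 7
  b_8=7 ≤ 8
  b_9=7 ≤ 9
All bounds hold ⇒ YES

YES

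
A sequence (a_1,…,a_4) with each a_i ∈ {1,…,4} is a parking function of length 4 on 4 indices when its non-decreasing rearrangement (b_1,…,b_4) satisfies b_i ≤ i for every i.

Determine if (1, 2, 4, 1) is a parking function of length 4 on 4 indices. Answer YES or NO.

Order a: b = (1, 1, 2, 4).
  b_1=1 ≤ 1
  b_2=1 ≤ 2
  b_3=2 ≤ 3
  b_4=4 ≤ 4
All bounds hold ⇒ YES

YES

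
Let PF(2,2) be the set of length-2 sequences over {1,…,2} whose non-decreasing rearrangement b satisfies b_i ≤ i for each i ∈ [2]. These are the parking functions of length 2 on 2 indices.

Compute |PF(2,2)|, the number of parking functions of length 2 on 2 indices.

|PF| = (2+1−2)·(2+1)^{2−1} = 1 · 3 = 3
Check (1,1) → sorted (1,1): b_i ≤ i ∀i, a PF.

3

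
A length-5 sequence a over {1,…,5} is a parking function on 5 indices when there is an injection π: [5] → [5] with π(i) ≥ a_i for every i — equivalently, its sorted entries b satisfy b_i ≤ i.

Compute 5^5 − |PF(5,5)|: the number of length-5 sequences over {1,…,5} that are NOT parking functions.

|PF| = (6−5)·6^(5−1) = 1 · 1296 = 1296 (Konheim–Weiss)
One tuple (4,5,4,3,4) → sorted (3,4,4,4,5): b_1=3>1, not a PF.
So 3125 − 1296 = 1829 fail.

1829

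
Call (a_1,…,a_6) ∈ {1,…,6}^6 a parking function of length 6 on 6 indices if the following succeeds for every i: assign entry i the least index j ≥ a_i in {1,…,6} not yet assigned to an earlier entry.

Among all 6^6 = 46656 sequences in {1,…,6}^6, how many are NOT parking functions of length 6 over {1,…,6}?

29849

#PF = (7−6)·7^(6−1) = 1 · 16807 = 16807 (Konheim–Weiss)
Example (6,3,6,4,3,2) → sorted (2,3,3,4,6,6): b_1=2>1, not a PF.
So 46656 − 16807 = 29849 fail.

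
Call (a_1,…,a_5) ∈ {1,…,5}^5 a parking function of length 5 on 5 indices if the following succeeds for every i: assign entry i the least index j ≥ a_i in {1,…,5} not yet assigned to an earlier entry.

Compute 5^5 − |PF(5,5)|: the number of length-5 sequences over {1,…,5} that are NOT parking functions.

|PF| = 1·6^4 = 1×1296 = 1296 (Pollak)
Check (5,1,4,1,4) → sorted (1,1,4,4,5): b_3=4>3, not a PF.
5^5 − 1296 = 3125 − 1296 = 1829

1829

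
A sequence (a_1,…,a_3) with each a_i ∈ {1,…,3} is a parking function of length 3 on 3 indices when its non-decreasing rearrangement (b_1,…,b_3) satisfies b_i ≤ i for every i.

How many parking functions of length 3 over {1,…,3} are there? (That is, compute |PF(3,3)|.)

16

Count = (4−3)·4^(3−1) = 1×16 = 16 [KW]
Example (1,1,3) → sorted (1,1,3): b_i ≤ i ∀i, a PF.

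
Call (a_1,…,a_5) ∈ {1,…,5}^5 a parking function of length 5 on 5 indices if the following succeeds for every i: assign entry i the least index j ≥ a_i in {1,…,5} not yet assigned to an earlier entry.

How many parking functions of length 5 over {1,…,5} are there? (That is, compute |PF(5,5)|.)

1296

|PF| = (6−5)·6^(5−1) = 1×1296 = 1296 (Pollak)
Check (5,4,1,2,3) → sorted (1,2,3,4,5): b_i ≤ i ∀i, a PF.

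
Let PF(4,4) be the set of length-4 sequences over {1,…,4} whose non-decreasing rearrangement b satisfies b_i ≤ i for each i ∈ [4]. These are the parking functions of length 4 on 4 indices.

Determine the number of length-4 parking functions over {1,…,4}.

Count = (4−4+1)·(4+1)^(4−1) = 1·125 = 125 [KW]
Example (2,1,4,2) → sorted (1,2,2,4): b_i ≤ i ∀i, a PF.

125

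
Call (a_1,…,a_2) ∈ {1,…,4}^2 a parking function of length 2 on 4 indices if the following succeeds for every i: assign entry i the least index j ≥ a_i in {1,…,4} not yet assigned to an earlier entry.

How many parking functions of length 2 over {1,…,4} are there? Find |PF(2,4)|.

15

Count = (4+1−2)·(4+1)^{2−1} = 3×5 = 15 (Pollak)
Example (1,1) → sorted (1,1): b_i ≤ 2+i ∀i, a PF.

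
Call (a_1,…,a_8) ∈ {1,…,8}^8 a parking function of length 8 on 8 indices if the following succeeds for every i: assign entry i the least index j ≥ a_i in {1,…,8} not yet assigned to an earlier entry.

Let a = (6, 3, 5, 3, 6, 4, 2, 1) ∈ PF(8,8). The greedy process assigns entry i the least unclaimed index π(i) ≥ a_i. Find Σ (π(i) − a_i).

6

Σπ = 8·9/2 = 36 (π permutes [8]); Σa = 6+3+5+3+6+4+2+1 = 30; disp = 36−30 = 6.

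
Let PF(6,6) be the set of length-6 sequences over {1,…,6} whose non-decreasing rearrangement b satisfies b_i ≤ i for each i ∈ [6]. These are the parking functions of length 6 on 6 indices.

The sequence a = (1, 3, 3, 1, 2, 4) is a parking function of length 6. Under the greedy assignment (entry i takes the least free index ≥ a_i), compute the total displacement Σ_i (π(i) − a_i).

Σπ(i) = 1+…+6 = 21; Σa = 1+3+3+1+2+4 = 14; disp = 21−14 = 7.

7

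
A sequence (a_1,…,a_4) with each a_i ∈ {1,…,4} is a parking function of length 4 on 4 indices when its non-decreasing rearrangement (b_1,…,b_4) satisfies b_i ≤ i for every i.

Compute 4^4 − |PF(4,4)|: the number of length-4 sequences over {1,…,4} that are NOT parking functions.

Count = (5−4)·5^(4−1) = 1·125 = 125 [KW]
Example (4,3,4,3) → sorted (3,3,4,4): b_1=3>1, not a PF.
So 256 − 125 = 131 fail.

131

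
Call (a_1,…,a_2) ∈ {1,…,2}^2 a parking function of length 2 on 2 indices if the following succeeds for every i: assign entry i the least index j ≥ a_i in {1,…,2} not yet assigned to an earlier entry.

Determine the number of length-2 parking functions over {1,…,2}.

3

|PF(2,2)| = 1·3^1 = 1·3 = 3
E.g. (2,1) → sorted (1,2): b_i ≤ i ∀i, a PF.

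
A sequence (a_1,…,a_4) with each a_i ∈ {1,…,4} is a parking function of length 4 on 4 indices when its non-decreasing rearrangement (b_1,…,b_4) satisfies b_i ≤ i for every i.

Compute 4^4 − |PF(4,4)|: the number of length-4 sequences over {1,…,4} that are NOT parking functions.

|PF(4,4)| = (4+1−4)·(4+1)^{4−1} = 1 · 125 = 125 (Konheim–Weiss)
One tuple (1,3,3,4) → sorted (1,3,3,4): b_2=3>2, not a PF.
Total 256; non-PF = 256−125 = 131

131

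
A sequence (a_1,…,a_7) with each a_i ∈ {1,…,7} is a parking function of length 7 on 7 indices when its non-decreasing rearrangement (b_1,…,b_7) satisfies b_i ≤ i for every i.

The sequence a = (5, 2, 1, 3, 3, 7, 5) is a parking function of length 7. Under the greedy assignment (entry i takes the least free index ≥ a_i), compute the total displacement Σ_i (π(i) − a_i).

Σπ(i) = 1+…+7 = 28; Σa = 5+2+1+3+3+7+5 = 26; disp = 28−26 = 2.

2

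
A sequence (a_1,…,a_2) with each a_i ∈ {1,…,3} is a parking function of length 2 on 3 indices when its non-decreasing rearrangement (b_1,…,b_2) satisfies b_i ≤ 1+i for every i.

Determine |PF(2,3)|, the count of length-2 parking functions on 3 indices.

8

#PF = (4−2)·4^(2−1) = 2 · 4 = 8 (Konheim–Weiss)
E.g. (1,3) → sorted (1,3): b_i ≤ 1+i ∀i, a PF.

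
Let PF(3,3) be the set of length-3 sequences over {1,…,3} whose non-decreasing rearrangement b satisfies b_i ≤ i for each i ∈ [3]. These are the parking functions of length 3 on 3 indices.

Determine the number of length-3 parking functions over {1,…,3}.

Count = (4−3)·4^(3−1) = 1 · 16 = 16 (Pollak)
E.g. (2,1,3) → sorted (1,2,3): b_i ≤ i ∀i, a PF.

16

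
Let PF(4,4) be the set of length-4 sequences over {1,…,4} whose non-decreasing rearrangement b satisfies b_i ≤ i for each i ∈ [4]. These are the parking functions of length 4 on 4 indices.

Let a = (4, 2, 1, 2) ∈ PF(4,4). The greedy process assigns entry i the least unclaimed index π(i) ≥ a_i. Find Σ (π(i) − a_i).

1

Σπ = 10 ({1..4} each once); Σa = 4+2+1+2 = 9; disp = 10−9 = 1.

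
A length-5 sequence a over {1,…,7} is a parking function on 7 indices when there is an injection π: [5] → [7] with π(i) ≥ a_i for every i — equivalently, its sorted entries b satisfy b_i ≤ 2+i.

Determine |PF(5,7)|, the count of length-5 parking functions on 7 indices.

#PF = (7+1−5)·(7+1)^{5−1} = 3·4096 = 12288 [KW]
Check (4,1,2,3,3) → sorted (1,2,3,3,4): b_i ≤ 2+i ∀i, a PF.

12288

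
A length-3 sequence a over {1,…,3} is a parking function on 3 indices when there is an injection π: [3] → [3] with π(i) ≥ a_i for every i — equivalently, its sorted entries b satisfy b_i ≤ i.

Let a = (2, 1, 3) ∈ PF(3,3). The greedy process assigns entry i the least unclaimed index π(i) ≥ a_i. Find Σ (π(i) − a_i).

0

Σπ = 3·4/2 = 6 (π permutes [3]); Σa = 2+1+3 = 6; disp = 6−6 = 0.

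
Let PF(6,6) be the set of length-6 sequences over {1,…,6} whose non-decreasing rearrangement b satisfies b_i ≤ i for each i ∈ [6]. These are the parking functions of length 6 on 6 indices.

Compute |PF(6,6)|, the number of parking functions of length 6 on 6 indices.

16807

Count = (6−6+1)·(6+1)^(6−1) = 1·16807 = 16807 [KW]
One tuple (1,2,1,1,5,2) → sorted (1,1,1,2,2,5): b_i ≤ i ∀i, a PF.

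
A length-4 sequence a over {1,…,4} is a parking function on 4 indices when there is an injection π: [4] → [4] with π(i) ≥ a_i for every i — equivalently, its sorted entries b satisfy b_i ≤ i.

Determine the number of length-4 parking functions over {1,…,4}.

125

Count = 1·5^3 = 1 · 125 = 125 (Konheim–Weiss)
E.g. (4,2,1,2) → sorted (1,2,2,4): b_i ≤ i ∀i, a PF.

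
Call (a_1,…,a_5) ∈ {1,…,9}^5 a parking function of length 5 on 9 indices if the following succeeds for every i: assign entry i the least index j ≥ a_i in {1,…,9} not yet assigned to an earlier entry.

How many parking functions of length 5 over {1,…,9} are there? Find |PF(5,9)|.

50000

#PF = (9+1−5)·(9+1)^{5−1} = 5 · 10000 = 50000 [KW]
Check (2,6,3,3,3) → sorted (2,3,3,3,6): b_i ≤ 4+i ∀i, a PF.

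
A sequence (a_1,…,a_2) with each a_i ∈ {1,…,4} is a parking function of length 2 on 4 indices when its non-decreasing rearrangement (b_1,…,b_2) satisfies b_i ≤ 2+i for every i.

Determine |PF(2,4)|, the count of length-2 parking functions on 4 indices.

Count = (4−2+1)·(4+1)^(2−1) = 3 · 5 = 15 (Konheim–Weiss)
E.g. (3,3) → sorted (3,3): b_i ≤ 2+i ∀i, a PF.

15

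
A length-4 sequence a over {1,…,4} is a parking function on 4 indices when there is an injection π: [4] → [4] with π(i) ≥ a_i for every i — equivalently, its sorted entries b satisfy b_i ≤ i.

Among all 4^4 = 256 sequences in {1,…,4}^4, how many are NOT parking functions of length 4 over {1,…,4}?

131

|PF(4,4)| = (5−4)·5^(4−1) = 1 · 125 = 125
Example (3,2,4,2) → sorted (2,2,3,4): b_1=2>1, not a PF.
So 256 − 125 = 131 fail.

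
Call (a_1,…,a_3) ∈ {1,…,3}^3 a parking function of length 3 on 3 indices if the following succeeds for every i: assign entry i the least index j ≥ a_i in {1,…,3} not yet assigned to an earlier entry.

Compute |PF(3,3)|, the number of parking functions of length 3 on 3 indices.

16

|PF| = (3−3+1)·(3+1)^(3−1) = 1 · 16 = 16 [KW]
Example (2,1,2) → sorted (1,2,2): b_i ≤ i ∀i, a PF.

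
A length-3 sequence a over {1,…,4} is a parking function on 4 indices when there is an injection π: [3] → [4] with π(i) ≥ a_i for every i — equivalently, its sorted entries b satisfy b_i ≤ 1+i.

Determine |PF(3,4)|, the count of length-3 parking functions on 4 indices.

#PF = 2·5^2 = 2×25 = 50 (Pollak)
E.g. (3,1,2) → sorted (1,2,3): b_i ≤ 1+i ∀i, a PF.

50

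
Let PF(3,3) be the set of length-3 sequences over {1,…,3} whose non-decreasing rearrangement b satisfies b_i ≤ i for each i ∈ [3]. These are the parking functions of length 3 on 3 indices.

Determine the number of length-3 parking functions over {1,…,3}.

#PF = (3+1−3)·(3+1)^{3−1} = 1·16 = 16 (Pollak)
One tuple (1,1,3) → sorted (1,1,3): b_i ≤ i ∀i, a PF.

16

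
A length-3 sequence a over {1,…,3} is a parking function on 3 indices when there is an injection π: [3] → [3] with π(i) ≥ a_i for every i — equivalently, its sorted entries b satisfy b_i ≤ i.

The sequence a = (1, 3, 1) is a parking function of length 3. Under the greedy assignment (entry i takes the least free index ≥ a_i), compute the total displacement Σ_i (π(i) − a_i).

Σπ(i) = 1+…+3 = 6; Σa = 1+3+1 = 5; disp = 6−5 = 1.

1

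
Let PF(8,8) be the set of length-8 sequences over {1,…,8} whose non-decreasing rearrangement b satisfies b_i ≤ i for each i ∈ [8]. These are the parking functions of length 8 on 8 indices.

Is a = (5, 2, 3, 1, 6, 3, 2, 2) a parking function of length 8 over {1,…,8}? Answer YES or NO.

YES

Sorted: b = (1, 2, 2, 2, 3, 3, 5, 6).
  b_1=1 ≤ 1
  b_2=2 ≤ 2
  b_3=2 ≤ 3
  b_4=2 ≤ 4
  b_5=3 ≤ 5
  b_6=3 ≤ 6
  b_7=5 ≤ 7
  b_8=6 ≤ 8
All bounds hold ⇒ YES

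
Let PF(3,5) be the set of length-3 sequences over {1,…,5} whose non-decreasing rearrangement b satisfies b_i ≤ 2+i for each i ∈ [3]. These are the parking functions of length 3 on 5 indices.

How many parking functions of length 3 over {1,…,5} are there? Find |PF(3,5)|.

|PF| = (6−3)·6^(3−1) = 3·36 = 108 (Pollak)
One tuple (2,1,1) → sorted (1,1,2): b_i ≤ 2+i ∀i, a PF.

108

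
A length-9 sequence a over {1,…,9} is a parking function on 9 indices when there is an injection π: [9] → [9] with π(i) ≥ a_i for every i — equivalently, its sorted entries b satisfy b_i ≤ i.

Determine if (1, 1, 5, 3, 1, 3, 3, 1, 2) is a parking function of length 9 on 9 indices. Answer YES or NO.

YES

Sorted: b = (1, 1, 1, 1, 2, 3, 3, 3, 5).
  b_1=1 ≤ 1
  b_2=1 ≤ 2
  b_3=1 ≤ 3
  b_4=1 ≤ 4
  b_5=2 ≤ 5
  b_6=3 ≤ 6
  b_7=3 ≤ 7
  b_8=3 ≤ 8
  b_9=5 ≤ 9
All bounds hold ⇒ YES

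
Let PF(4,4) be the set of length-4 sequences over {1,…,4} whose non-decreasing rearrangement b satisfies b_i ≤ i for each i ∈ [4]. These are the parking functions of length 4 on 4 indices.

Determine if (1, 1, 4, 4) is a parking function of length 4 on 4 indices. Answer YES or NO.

NO

Sorted: b = (1, 1, 4, 4).
  b_1=1 ≤ 1
  b_2=1 ≤ 2
  b_3=4 > 3
  fails at i=3 ⇒ NO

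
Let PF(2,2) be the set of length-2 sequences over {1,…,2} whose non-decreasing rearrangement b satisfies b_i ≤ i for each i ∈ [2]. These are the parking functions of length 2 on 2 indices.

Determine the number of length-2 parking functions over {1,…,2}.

3

|PF| = 1·3^1 = 1×3 = 3
E.g. (1,1) → sorted (1,1): b_i ≤ i ∀i, a PF.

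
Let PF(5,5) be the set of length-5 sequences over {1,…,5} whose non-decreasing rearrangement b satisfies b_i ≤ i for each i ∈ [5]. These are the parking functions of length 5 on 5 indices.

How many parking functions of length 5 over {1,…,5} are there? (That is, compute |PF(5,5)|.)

1296

#PF = 1·6^4 = 1×1296 = 1296
Example (2,1,5,3,2) → sorted (1,2,2,3,5): b_i ≤ i ∀i, a PF.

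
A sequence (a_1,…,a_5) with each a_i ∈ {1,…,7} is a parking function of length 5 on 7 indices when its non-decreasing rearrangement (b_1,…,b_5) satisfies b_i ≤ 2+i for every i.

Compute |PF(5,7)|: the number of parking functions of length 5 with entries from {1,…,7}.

12288

|PF(5,7)| = (7−5+1)·(7+1)^(5−1) = 3·4096 = 12288
E.g. (2,5,1,1,1) → sorted (1,1,1,2,5): b_i ≤ 2+i ∀i, a PF.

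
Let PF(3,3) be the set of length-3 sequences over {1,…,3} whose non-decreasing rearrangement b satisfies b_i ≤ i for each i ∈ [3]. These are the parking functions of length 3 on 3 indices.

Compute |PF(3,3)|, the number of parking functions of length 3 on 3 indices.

16

|PF| = (3+1−3)·(3+1)^{3−1} = 1 · 16 = 16 (Konheim–Weiss)
E.g. (1,3,2) → sorted (1,2,3): b_i ≤ i ∀i, a PF.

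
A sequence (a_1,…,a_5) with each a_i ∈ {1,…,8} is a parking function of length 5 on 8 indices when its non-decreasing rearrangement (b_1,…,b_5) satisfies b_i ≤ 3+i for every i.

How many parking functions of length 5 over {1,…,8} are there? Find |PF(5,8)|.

Count = (9−5)·9^(5−1) = 4×6561 = 26244 (Pollak)
Check (6,7,7,4,2) → sorted (2,4,6,7,7): b_i ≤ 3+i ∀i, a PF.

26244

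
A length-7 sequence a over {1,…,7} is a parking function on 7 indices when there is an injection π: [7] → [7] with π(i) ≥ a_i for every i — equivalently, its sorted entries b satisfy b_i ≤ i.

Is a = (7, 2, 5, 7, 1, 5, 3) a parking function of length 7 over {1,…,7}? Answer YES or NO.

NO

Sorted: b = (1, 2, 3, 5, 5, 7, 7).
  b_1=1 ≤ 1
  b_2=2 ≤ 2
  b_3=3 ≤ 3
  b_4=5 > 4
  fails at i=4 ⇒ NO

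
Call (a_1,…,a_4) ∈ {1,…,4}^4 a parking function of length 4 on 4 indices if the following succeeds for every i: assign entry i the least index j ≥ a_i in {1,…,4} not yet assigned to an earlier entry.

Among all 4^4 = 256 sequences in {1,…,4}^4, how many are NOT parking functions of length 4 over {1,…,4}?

|PF| = 1·5^3 = 1 · 125 = 125 (Konheim–Weiss)
E.g. (1,4,3,3) → sorted (1,3,3,4): b_2=3>2, not a PF.
Total 256; non-PF = 256−125 = 131

131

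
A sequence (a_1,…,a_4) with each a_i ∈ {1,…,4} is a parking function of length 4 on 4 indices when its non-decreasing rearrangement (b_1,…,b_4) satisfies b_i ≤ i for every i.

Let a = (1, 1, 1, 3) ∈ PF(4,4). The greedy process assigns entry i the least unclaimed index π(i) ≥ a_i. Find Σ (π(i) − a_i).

Σπ(i) = 1+…+4 = 10; Σa = 1+1+1+3 = 6; disp = 10−6 = 4.

4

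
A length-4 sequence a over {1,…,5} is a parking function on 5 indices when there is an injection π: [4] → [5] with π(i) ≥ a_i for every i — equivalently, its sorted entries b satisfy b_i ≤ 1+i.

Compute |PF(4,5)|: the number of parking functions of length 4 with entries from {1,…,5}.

432

|PF(4,5)| = (5−4+1)·(5+1)^(4−1) = 2 · 216 = 432 [KW]
E.g. (4,2,4,1) → sorted (1,2,4,4): b_i ≤ 1+i ∀i, a PF.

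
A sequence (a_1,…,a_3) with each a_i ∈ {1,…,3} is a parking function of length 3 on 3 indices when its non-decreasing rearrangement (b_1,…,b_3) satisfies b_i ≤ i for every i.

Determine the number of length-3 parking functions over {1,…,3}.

16

Count = (3−3+1)·(3+1)^(3−1) = 1·16 = 16 (Konheim–Weiss)
One tuple (1,1,3) → sorted (1,1,3): b_i ≤ i ∀i, a PF.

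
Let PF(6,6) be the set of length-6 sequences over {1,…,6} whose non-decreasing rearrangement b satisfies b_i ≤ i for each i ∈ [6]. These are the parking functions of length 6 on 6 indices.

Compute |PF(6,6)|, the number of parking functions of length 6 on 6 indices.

16807

Count = (6+1−6)·(6+1)^{6−1} = 1·16807 = 16807 [KW]
One tuple (5,1,3,3,4,1) → sorted (1,1,3,3,4,5): b_i ≤ i ∀i, a PF.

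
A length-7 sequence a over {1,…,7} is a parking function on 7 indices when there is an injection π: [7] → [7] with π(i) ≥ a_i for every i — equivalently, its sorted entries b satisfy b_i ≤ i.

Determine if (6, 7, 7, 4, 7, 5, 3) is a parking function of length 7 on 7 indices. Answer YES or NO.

NO

Order a: b = (3, 4, 5, 6, 7, 7, 7).
  b_1=3 > 1
  fails at i=1 ⇒ NO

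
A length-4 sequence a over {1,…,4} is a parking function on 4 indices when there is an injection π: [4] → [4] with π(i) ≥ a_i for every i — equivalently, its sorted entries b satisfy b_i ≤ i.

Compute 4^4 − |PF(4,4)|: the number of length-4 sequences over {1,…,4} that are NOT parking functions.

|PF| = (4−4+1)·(4+1)^(4−1) = 1×125 = 125
Example (4,4,4,3) → sorted (3,4,4,4): b_1=3>1, not a PF.
So 256 − 125 = 131 fail.

131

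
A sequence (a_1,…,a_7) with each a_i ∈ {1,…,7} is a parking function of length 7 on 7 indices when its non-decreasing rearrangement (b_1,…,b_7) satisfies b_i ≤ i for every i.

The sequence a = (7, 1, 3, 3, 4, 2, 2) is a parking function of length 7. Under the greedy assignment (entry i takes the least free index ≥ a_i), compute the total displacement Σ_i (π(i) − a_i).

6

Σπ = 7·8/2 = 28 (π permutes [7]); Σa = 7+1+3+3+4+2+2 = 22; disp = 28−22 = 6.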